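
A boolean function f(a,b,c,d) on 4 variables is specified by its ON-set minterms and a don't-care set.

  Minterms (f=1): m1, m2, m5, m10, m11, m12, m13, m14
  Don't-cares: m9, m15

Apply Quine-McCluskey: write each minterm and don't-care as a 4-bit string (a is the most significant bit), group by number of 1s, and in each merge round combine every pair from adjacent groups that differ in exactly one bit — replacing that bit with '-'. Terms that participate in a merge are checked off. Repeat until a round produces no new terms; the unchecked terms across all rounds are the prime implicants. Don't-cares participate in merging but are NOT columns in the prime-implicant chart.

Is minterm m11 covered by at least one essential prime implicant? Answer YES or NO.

NO

Round 0: 0001✓ 0010✓ 0101✓ 1001✓ 1010✓ 1011✓ 1100✓ 1101✓ 1110✓ 1111✓
Round 1: -001✓ -010 -101✓ 0-01✓ 1-01✓ 1-10✓ 1-11✓ 10-1✓ 101-✓ 11-0✓ 11-1✓ 110-✓ 111-✓
Round 2: --01 1--1 1-1- 11--
PIs = {--01, -010, 1--1, 1-1-, 11--}
Coverage chart:
  m1: --01 ←essential
  m2: -010 ←essential
  m5: --01 ←essential
  m10: -010,1-1-
  m11: 1--1,1-1-
  m12: 11-- ←essential
  m13: --01,1--1,11--
  m14: 1-1-,11--
Essential: --01, -010, 11--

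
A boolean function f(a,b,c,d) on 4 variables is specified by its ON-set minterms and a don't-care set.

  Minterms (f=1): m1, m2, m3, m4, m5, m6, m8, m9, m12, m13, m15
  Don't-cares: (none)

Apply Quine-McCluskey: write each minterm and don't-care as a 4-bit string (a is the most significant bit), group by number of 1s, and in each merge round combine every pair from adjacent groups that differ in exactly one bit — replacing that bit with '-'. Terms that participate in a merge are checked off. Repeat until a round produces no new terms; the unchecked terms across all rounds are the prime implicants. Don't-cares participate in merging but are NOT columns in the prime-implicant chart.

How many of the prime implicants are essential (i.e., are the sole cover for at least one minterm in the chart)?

2

[col 0] 0001*, 0010*, 0011*, 0100*, 0101*, 0110*, 1000*, 1001*, 1100*, 1101*, 1111*
[col 1] -001*, -100*, -101*, 0-01*, 0-10, 00-1, 001-, 01-0, 010-*, 1-00*, 1-01*, 100-*, 11-1, 110-*
[col 2] --01, -10-, 1-0-
Prime implicants: --01, -10-, 0-10, 00-1, 001-, 01-0, 1-0-, 11-1
PI chart (minterm → PIs covering it):
  1 | --01,00-1
  2 | 0-10,001-
  3 | 00-1,001-
  4 | -10-,01-0
  5 | --01,-10-
  6 | 0-10,01-0
  8 | 1-0-  (sole → essential)
  9 | --01,1-0-
  12 | -10-,1-0-
  13 | --01,-10-,1-0-,11-1
  15 | 11-1  (sole → essential)
Essential prime implicants: 1-0-, 11-1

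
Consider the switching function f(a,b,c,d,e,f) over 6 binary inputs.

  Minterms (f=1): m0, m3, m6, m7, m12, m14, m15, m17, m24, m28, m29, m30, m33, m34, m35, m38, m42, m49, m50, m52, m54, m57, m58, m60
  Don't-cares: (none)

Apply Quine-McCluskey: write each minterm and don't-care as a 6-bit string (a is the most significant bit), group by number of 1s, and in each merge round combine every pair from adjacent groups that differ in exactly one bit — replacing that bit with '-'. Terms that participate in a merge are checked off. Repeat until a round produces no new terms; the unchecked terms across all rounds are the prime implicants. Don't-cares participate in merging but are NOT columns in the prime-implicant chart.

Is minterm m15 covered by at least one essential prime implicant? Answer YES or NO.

size-2^0 implicants → 000000  000011(✓)  000110(✓)  000111(✓)  001100(✓)  001110(✓)  001111(✓)  010001(✓)  011000(✓)  011100(✓)  011101(✓)  011110(✓)  100001(✓)  100010(✓)  100011(✓)  100110(✓)  101010(✓)  110001(✓)  110010(✓)  110100(✓)  110110(✓)  111001(✓)  111010(✓)  111100(✓)
size-2^1 implicants → -00011  -00110  -10001  -11100  0-1100(✓)  0-1110(✓)  00-110(✓)  00-111(✓)  000-11  00011-(✓)  0011-0(✓)  00111-(✓)  011-00  0111-0(✓)  01110-  1-0001  1-0010(✓)  1-0110(✓)  1-1010(✓)  10-010(✓)  100-10(✓)  1000-1  10001-  11-001  11-010(✓)  11-100  110-10(✓)  1101-0
size-2^2 implicants → 0-11-0  00-11-  1--010  1-0-10
Unchecked terms (primes): -00011, -00110, -10001, -11100, 0-11-0, 00-11-, 000-11, 000000, 011-00, 01110-, 1--010, 1-0-10, 1-0001, 1000-1, 10001-, 11-001, 11-100, 1101-0
Minterm coverage:
  m0 ⊆ 000000 [E]
  m3 ⊆ -00011,000-11
  m6 ⊆ -00110,00-11-
  m7 ⊆ 00-11-,000-11
  m12 ⊆ 0-11-0 [E]
  m14 ⊆ 0-11-0,00-11-
  m15 ⊆ 00-11- [E]
  m17 ⊆ -10001 [E]
  m24 ⊆ 011-00 [E]
  m28 ⊆ -11100,0-11-0,011-00,01110-
  m29 ⊆ 01110- [E]
  m30 ⊆ 0-11-0 [E]
  m33 ⊆ 1-0001,1000-1
  m34 ⊆ 1--010,1-0-10,10001-
  m35 ⊆ -00011,1000-1,10001-
  m38 ⊆ -00110,1-0-10
  m42 ⊆ 1--010 [E]
  m49 ⊆ -10001,1-0001,11-001
  m50 ⊆ 1--010,1-0-10
  m52 ⊆ 11-100,1101-0
  m54 ⊆ 1-0-10,1101-0
  m57 ⊆ 11-001 [E]
  m58 ⊆ 1--010 [E]
  m60 ⊆ -11100,11-100
E = {-10001, 0-11-0, 00-11-, 000000, 011-00, 01110-, 1--010, 11-001}

YES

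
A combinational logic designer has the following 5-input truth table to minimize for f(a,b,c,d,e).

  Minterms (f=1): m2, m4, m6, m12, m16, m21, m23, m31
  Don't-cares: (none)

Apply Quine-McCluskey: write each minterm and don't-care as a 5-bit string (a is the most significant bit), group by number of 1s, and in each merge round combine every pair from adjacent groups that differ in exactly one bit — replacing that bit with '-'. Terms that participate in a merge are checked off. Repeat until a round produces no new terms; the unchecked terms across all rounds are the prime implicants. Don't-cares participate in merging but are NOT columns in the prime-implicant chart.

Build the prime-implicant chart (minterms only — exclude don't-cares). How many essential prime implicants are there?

[col 0] 00010*, 00100*, 00110*, 01100*, 10000, 10101*, 10111*, 11111*
[col 1] 0-100, 00-10, 001-0, 1-111, 101-1
Prime implicants: 0-100, 00-10, 001-0, 1-111, 10000, 101-1
PI chart (minterm → PIs covering it):
  2 | 00-10  (sole → essential)
  4 | 0-100,001-0
  6 | 00-10,001-0
  12 | 0-100  (sole → essential)
  16 | 10000  (sole → essential)
  21 | 101-1  (sole → essential)
  23 | 1-111,101-1
  31 | 1-111  (sole → essential)
Essential prime implicants: 0-100, 00-10, 1-111, 10000, 101-1

5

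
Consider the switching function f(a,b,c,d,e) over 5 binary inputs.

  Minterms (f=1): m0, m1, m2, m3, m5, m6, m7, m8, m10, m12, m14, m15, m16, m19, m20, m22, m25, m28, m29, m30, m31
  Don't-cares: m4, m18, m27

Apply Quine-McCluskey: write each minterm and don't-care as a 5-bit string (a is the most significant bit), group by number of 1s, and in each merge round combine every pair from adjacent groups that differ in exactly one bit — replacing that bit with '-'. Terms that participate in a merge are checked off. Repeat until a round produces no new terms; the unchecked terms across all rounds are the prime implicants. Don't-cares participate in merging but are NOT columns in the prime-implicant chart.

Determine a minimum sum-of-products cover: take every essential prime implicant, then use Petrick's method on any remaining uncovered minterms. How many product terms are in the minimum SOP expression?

7

Round 0: 00000✓ 00001✓ 00010✓ 00011✓ 00100✓ 00101✓ 00110✓ 00111✓ 01000✓ 01010✓ 01100✓ 01110✓ 01111✓ 10000✓ 10010✓ 10011✓ 10100✓ 10110✓ 11001✓ 11011✓ 11100✓ 11101✓ 11110✓ 11111✓
Round 1: -0000✓ -0010✓ -0011✓ -0100✓ -0110✓ -1100✓ -1110✓ -1111✓ 0-000✓ 0-010✓ 0-100✓ 0-110✓ 0-111✓ 00-00✓ 00-01✓ 00-10✓ 00-11✓ 000-0✓ 000-1✓ 0000-✓ 0001-✓ 001-0✓ 001-1✓ 0010-✓ 0011-✓ 01-00✓ 01-10✓ 010-0✓ 011-0✓ 0111-✓ 1-011 1-100✓ 1-110✓ 10-00✓ 10-10✓ 100-0✓ 1001-✓ 101-0✓ 11-01✓ 11-11✓ 110-1✓ 111-0✓ 111-1✓ 1110-✓ 1111-✓
Round 2: --100✓ --110✓ -0-00✓ -0-10✓ -00-0✓ -001- -01-0✓ -11-0✓ -111- 0--00✓ 0--10✓ 0-0-0✓ 0-1-0✓ 0-11- 00--0✓ 00--1✓ 00-0-✓ 00-1-✓ 000--✓ 001--✓ 01--0✓ 1-1-0✓ 10--0✓ 11--1 111--
Round 3: --1-0 -0--0 0---0 00---
PIs = {--1-0, -0--0, -001-, -111-, 0---0, 0-11-, 00---, 1-011, 11--1, 111--}
Coverage chart:
  m0: -0--0,0---0,00---
  m1: 00--- ←essential
  m2: -0--0,-001-,0---0,00---
  m3: -001-,00---
  m5: 00--- ←essential
  m6: --1-0,-0--0,0---0,0-11-,00---
  m7: 0-11-,00---
  m8: 0---0 ←essential
  m10: 0---0 ←essential
  m12: --1-0,0---0
  m14: --1-0,-111-,0---0,0-11-
  m15: -111-,0-11-
  m16: -0--0 ←essential
  m19: -001-,1-011
  m20: --1-0,-0--0
  m22: --1-0,-0--0
  m25: 11--1 ←essential
  m28: --1-0,111--
  m29: 11--1,111--
  m30: --1-0,-111-,111--
  m31: -111-,11--1,111--
Essential: -0--0, 0---0, 00---, 11--1
Petrick residual → --1-0, -001-, -111-
Min cover (7 terms): ce' + b'e' + b'c'd + bcd + a'e' + a'b' + abe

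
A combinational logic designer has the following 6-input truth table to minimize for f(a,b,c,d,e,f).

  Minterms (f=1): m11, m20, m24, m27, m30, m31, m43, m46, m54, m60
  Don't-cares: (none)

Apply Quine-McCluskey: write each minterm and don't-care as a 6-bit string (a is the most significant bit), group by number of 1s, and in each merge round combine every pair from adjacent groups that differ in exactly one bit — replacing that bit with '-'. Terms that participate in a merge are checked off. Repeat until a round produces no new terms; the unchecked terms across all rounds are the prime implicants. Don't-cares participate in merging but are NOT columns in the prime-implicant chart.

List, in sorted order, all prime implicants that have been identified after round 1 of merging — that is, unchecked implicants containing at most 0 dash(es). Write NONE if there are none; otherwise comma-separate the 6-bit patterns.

010100, 011000, 101110, 110110, 111100

Round 0: 001011✓ 010100 011000 011011✓ 011110✓ 011111✓ 101011✓ 101110 110110 111100
Round 1: -01011 0-1011 011-11 01111-
PIs = {-01011, 0-1011, 010100, 011-11, 011000, 01111-, 101110, 110110, 111100}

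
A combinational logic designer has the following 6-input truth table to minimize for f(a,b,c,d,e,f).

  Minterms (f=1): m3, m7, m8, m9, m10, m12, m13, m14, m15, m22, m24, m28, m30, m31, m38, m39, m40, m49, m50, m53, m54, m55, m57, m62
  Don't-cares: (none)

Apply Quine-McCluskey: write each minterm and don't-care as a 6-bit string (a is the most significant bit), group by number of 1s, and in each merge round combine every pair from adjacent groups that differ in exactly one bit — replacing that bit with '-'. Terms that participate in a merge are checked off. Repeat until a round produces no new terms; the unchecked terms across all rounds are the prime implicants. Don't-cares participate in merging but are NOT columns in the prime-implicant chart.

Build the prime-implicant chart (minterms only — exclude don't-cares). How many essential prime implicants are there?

10

size-2^0 implicants → 000011(✓)  000111(✓)  001000(✓)  001001(✓)  001010(✓)  001100(✓)  001101(✓)  001110(✓)  001111(✓)  010110(✓)  011000(✓)  011100(✓)  011110(✓)  011111(✓)  100110(✓)  100111(✓)  101000(✓)  110001(✓)  110010(✓)  110101(✓)  110110(✓)  110111(✓)  111001(✓)  111110(✓)
size-2^1 implicants → -00111  -01000  -10110(✓)  -11110(✓)  0-1000(✓)  0-1100(✓)  0-1110(✓)  0-1111(✓)  00-111  000-11  001-00(✓)  001-01(✓)  001-10(✓)  0010-0(✓)  00100-(✓)  0011-0(✓)  0011-1(✓)  00110-(✓)  00111-(✓)  01-110(✓)  011-00(✓)  0111-0(✓)  01111-(✓)  1-0110(✓)  1-0111(✓)  10011-(✓)  11-001  11-110(✓)  110-01  110-10  1101-1  11011-(✓)
size-2^2 implicants → -1-110  0-1-00  0-11-0  0-111-  001--0  001-0-  0011--  1-011-
Unchecked terms (primes): -00111, -01000, -1-110, 0-1-00, 0-11-0, 0-111-, 00-111, 000-11, 001--0, 001-0-, 0011--, 1-011-, 11-001, 110-01, 110-10, 1101-1
Minterm coverage:
  m3 ⊆ 000-11 [E]
  m7 ⊆ -00111,00-111,000-11
  m8 ⊆ -01000,0-1-00,001--0,001-0-
  m9 ⊆ 001-0- [E]
  m10 ⊆ 001--0 [E]
  m12 ⊆ 0-1-00,0-11-0,001--0,001-0-,0011--
  m13 ⊆ 001-0-,0011--
  m14 ⊆ 0-11-0,0-111-,001--0,0011--
  m15 ⊆ 0-111-,00-111,0011--
  m22 ⊆ -1-110 [E]
  m24 ⊆ 0-1-00 [E]
  m28 ⊆ 0-1-00,0-11-0
  m30 ⊆ -1-110,0-11-0,0-111-
  m31 ⊆ 0-111- [E]
  m38 ⊆ 1-011- [E]
  m39 ⊆ -00111,1-011-
  m40 ⊆ -01000 [E]
  m49 ⊆ 11-001,110-01
  m50 ⊆ 110-10 [E]
  m53 ⊆ 110-01,1101-1
  m54 ⊆ -1-110,1-011-,110-10
  m55 ⊆ 1-011-,1101-1
  m57 ⊆ 11-001 [E]
  m62 ⊆ -1-110 [E]
E = {-01000, -1-110, 0-1-00, 0-111-, 000-11, 001--0, 001-0-, 1-011-, 11-001, 110-10}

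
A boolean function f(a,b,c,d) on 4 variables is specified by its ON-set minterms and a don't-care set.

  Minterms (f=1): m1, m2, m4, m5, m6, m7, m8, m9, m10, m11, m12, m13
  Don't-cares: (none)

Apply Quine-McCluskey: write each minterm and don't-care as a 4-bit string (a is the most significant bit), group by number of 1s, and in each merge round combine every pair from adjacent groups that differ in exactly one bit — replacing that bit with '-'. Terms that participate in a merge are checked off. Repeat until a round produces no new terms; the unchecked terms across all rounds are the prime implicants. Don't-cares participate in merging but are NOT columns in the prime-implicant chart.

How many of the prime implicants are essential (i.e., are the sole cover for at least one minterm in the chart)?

3

[col 0] 0001*, 0010*, 0100*, 0101*, 0110*, 0111*, 1000*, 1001*, 1010*, 1011*, 1100*, 1101*
[col 1] -001*, -010, -100*, -101*, 0-01*, 0-10, 01-0*, 01-1*, 010-*, 011-*, 1-00*, 1-01*, 10-0*, 10-1*, 100-*, 101-*, 110-*
[col 2] --01, -10-, 01--, 1-0-, 10--
Prime implicants: --01, -010, -10-, 0-10, 01--, 1-0-, 10--
PI chart (minterm → PIs covering it):
  1 | --01  (sole → essential)
  2 | -010,0-10
  4 | -10-,01--
  5 | --01,-10-,01--
  6 | 0-10,01--
  7 | 01--  (sole → essential)
  8 | 1-0-,10--
  9 | --01,1-0-,10--
  10 | -010,10--
  11 | 10--  (sole → essential)
  12 | -10-,1-0-
  13 | --01,-10-,1-0-
Essential prime implicants: --01, 01--, 10--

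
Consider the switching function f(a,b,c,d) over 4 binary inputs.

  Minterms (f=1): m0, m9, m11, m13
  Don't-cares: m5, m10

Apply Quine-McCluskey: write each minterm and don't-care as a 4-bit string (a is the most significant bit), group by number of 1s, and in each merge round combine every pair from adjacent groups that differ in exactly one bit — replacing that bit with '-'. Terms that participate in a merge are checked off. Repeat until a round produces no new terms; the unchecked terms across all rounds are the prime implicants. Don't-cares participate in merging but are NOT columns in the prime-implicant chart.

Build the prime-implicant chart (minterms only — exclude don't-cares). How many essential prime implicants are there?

size-2^0 implicants → 0000  0101(✓)  1001(✓)  1010(✓)  1011(✓)  1101(✓)
size-2^1 implicants → -101  1-01  10-1  101-
Unchecked terms (primes): -101, 0000, 1-01, 10-1, 101-
Minterm coverage:
  m0 ⊆ 0000 [E]
  m9 ⊆ 1-01,10-1
  m11 ⊆ 10-1,101-
  m13 ⊆ -101,1-01
E = {0000}

1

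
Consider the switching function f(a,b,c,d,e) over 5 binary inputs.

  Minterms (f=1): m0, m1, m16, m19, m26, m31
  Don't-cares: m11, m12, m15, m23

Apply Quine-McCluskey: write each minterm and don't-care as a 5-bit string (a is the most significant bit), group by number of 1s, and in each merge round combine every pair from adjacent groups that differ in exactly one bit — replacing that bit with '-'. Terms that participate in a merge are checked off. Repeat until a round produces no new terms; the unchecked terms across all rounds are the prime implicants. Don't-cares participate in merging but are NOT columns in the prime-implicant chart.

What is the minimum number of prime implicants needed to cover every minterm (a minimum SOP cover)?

5

[col 0] 00000*, 00001*, 01011*, 01100, 01111*, 10000*, 10011*, 10111*, 11010, 11111*
[col 1] -0000, -1111, 0000-, 01-11, 1-111, 10-11
Prime implicants: -0000, -1111, 0000-, 01-11, 01100, 1-111, 10-11, 11010
PI chart (minterm → PIs covering it):
  0 | -0000,0000-
  1 | 0000-  (sole → essential)
  16 | -0000  (sole → essential)
  19 | 10-11  (sole → essential)
  26 | 11010  (sole → essential)
  31 | -1111,1-111
Essential prime implicants: -0000, 0000-, 10-11, 11010
Petrick residual → -1111
Minimum SOP uses 5 PIs: b'c'd'e' + bcde + a'b'c'd' + ab'de + abc'de'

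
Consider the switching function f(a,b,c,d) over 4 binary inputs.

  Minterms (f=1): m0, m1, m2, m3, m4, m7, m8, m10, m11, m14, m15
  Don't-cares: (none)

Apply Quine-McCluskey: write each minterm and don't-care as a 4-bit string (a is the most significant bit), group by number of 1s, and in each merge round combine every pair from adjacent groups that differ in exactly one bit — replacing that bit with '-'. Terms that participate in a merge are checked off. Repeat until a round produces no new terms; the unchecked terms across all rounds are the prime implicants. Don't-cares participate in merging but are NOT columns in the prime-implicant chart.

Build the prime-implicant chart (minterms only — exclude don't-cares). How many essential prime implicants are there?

5

Round 0: 0000✓ 0001✓ 0010✓ 0011✓ 0100✓ 0111✓ 1000✓ 1010✓ 1011✓ 1110✓ 1111✓
Round 1: -000✓ -010✓ -011✓ -111✓ 0-00 0-11✓ 00-0✓ 00-1✓ 000-✓ 001-✓ 1-10✓ 1-11✓ 10-0✓ 101-✓ 111-✓
Round 2: --11 -0-0 -01- 00-- 1-1-
PIs = {--11, -0-0, -01-, 0-00, 00--, 1-1-}
Coverage chart:
  m0: -0-0,0-00,00--
  m1: 00-- ←essential
  m2: -0-0,-01-,00--
  m3: --11,-01-,00--
  m4: 0-00 ←essential
  m7: --11 ←essential
  m8: -0-0 ←essential
  m10: -0-0,-01-,1-1-
  m11: --11,-01-,1-1-
  m14: 1-1- ←essential
  m15: --11,1-1-
Essential: --11, -0-0, 0-00, 00--, 1-1-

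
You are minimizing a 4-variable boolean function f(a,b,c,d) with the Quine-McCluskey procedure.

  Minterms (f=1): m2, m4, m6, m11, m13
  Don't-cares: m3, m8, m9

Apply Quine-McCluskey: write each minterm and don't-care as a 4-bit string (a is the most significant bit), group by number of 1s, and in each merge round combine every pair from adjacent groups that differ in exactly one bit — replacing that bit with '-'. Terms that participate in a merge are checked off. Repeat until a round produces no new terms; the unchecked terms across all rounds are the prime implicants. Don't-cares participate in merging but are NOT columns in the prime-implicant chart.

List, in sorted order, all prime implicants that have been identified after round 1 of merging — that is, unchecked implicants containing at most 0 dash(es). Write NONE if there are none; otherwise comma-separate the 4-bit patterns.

NONE

size-2^0 implicants → 0010(✓)  0011(✓)  0100(✓)  0110(✓)  1000(✓)  1001(✓)  1011(✓)  1101(✓)
size-2^1 implicants → -011  0-10  001-  01-0  1-01  10-1  100-
Unchecked terms (primes): -011, 0-10, 001-, 01-0, 1-01, 10-1, 100-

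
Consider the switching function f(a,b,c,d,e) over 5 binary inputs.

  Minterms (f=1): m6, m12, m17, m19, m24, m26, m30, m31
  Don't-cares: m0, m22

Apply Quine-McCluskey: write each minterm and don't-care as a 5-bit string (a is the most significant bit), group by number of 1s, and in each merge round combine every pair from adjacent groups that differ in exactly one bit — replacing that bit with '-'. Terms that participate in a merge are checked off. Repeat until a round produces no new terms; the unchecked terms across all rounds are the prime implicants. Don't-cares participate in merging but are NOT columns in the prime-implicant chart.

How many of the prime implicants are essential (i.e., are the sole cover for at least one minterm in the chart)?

5

size-2^0 implicants → 00000  00110(✓)  01100  10001(✓)  10011(✓)  10110(✓)  11000(✓)  11010(✓)  11110(✓)  11111(✓)
size-2^1 implicants → -0110  1-110  100-1  11-10  110-0  1111-
Unchecked terms (primes): -0110, 00000, 01100, 1-110, 100-1, 11-10, 110-0, 1111-
Minterm coverage:
  m6 ⊆ -0110 [E]
  m12 ⊆ 01100 [E]
  m17 ⊆ 100-1 [E]
  m19 ⊆ 100-1 [E]
  m24 ⊆ 110-0 [E]
  m26 ⊆ 11-10,110-0
  m30 ⊆ 1-110,11-10,1111-
  m31 ⊆ 1111- [E]
E = {-0110, 01100, 100-1, 110-0, 1111-}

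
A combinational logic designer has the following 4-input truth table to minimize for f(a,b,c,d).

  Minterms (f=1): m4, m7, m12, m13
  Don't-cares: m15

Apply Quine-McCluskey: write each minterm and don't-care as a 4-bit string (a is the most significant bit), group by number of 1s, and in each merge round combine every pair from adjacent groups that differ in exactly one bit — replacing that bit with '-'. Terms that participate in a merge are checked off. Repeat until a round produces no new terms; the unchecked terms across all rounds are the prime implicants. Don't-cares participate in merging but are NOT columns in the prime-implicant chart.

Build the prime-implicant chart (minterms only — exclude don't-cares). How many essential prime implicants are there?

size-2^0 implicants → 0100(✓)  0111(✓)  1100(✓)  1101(✓)  1111(✓)
size-2^1 implicants → -100  -111  11-1  110-
Unchecked terms (primes): -100, -111, 11-1, 110-
Minterm coverage:
  m4 ⊆ -100 [E]
  m7 ⊆ -111 [E]
  m12 ⊆ -100,110-
  m13 ⊆ 11-1,110-
E = {-100, -111}

2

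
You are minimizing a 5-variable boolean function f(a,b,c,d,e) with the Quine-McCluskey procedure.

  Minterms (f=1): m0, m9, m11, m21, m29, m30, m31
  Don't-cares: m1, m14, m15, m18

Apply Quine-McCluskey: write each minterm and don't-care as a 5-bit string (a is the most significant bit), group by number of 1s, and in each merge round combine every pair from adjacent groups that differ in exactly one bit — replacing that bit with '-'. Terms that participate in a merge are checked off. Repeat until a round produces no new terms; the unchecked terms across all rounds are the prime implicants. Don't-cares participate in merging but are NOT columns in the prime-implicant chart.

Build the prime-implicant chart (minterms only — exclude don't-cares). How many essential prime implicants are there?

3

size-2^0 implicants → 00000(✓)  00001(✓)  01001(✓)  01011(✓)  01110(✓)  01111(✓)  10010  10101(✓)  11101(✓)  11110(✓)  11111(✓)
size-2^1 implicants → -1110(✓)  -1111(✓)  0-001  0000-  01-11  010-1  0111-(✓)  1-101  111-1  1111-(✓)
size-2^2 implicants → -111-
Unchecked terms (primes): -111-, 0-001, 0000-, 01-11, 010-1, 1-101, 10010, 111-1
Minterm coverage:
  m0 ⊆ 0000- [E]
  m9 ⊆ 0-001,010-1
  m11 ⊆ 01-11,010-1
  m21 ⊆ 1-101 [E]
  m29 ⊆ 1-101,111-1
  m30 ⊆ -111- [E]
  m31 ⊆ -111-,111-1
E = {-111-, 0000-, 1-101}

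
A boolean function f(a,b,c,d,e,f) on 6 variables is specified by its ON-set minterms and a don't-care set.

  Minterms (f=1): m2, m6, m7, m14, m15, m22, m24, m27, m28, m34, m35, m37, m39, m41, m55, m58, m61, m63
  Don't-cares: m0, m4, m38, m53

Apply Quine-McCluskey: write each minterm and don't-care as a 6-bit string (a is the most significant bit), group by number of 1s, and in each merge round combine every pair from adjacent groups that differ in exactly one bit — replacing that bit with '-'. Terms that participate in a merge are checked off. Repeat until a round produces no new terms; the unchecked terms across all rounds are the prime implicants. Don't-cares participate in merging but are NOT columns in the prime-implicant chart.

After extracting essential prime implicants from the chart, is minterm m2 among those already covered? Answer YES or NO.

size-2^0 implicants → 000000(✓)  000010(✓)  000100(✓)  000110(✓)  000111(✓)  001110(✓)  001111(✓)  010110(✓)  011000(✓)  011011  011100(✓)  100010(✓)  100011(✓)  100101(✓)  100110(✓)  100111(✓)  101001  110101(✓)  110111(✓)  111010  111101(✓)  111111(✓)
size-2^1 implicants → -00010(✓)  -00110(✓)  -00111(✓)  0-0110  00-110(✓)  00-111(✓)  000-00(✓)  000-10(✓)  0000-0(✓)  0001-0(✓)  00011-(✓)  00111-(✓)  011-00  1-0101(✓)  1-0111(✓)  100-10(✓)  100-11(✓)  10001-(✓)  1001-1(✓)  10011-(✓)  11-101(✓)  11-111(✓)  1101-1(✓)  1111-1(✓)
size-2^2 implicants → -00-10  -0011-  00-11-  000--0  1-01-1  100-1-  11-1-1
Unchecked terms (primes): -00-10, -0011-, 0-0110, 00-11-, 000--0, 011-00, 011011, 1-01-1, 100-1-, 101001, 11-1-1, 111010
Minterm coverage:
  m2 ⊆ -00-10,000--0
  m6 ⊆ -00-10,-0011-,0-0110,00-11-,000--0
  m7 ⊆ -0011-,00-11-
  m14 ⊆ 00-11- [E]
  m15 ⊆ 00-11- [E]
  m22 ⊆ 0-0110 [E]
  m24 ⊆ 011-00 [E]
  m27 ⊆ 011011 [E]
  m28 ⊆ 011-00 [E]
  m34 ⊆ -00-10,100-1-
  m35 ⊆ 100-1- [E]
  m37 ⊆ 1-01-1 [E]
  m39 ⊆ -0011-,1-01-1,100-1-
  m41 ⊆ 101001 [E]
  m55 ⊆ 1-01-1,11-1-1
  m58 ⊆ 111010 [E]
  m61 ⊆ 11-1-1 [E]
  m63 ⊆ 11-1-1 [E]
E = {0-0110, 00-11-, 011-00, 011011, 1-01-1, 100-1-, 101001, 11-1-1, 111010}

NO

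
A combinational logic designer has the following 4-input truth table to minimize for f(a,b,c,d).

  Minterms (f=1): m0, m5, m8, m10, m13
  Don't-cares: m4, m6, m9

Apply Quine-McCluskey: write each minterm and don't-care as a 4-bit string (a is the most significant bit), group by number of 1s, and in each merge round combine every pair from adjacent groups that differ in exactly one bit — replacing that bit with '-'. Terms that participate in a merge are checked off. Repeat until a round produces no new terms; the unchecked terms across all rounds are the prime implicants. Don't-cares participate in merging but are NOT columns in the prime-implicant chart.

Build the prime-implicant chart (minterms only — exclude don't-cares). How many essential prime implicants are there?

size-2^0 implicants → 0000(✓)  0100(✓)  0101(✓)  0110(✓)  1000(✓)  1001(✓)  1010(✓)  1101(✓)
size-2^1 implicants → -000  -101  0-00  01-0  010-  1-01  10-0  100-
Unchecked terms (primes): -000, -101, 0-00, 01-0, 010-, 1-01, 10-0, 100-
Minterm coverage:
  m0 ⊆ -000,0-00
  m5 ⊆ -101,010-
  m8 ⊆ -000,10-0,100-
  m10 ⊆ 10-0 [E]
  m13 ⊆ -101,1-01
E = {10-0}

1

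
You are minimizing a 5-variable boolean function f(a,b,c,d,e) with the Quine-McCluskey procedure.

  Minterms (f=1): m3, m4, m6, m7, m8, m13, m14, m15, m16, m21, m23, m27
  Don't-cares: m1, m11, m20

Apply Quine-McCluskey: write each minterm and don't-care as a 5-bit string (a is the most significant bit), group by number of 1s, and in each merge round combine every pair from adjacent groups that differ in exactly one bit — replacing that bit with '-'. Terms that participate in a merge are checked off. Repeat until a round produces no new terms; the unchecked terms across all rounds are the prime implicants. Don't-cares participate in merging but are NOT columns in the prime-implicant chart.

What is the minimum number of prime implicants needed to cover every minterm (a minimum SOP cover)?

8

size-2^0 implicants → 00001(✓)  00011(✓)  00100(✓)  00110(✓)  00111(✓)  01000  01011(✓)  01101(✓)  01110(✓)  01111(✓)  10000(✓)  10100(✓)  10101(✓)  10111(✓)  11011(✓)
size-2^1 implicants → -0100  -0111  -1011  0-011(✓)  0-110(✓)  0-111(✓)  00-11(✓)  000-1  001-0  0011-(✓)  01-11(✓)  011-1  0111-(✓)  10-00  101-1  1010-
size-2^2 implicants → 0--11  0-11-
Unchecked terms (primes): -0100, -0111, -1011, 0--11, 0-11-, 000-1, 001-0, 01000, 011-1, 10-00, 101-1, 1010-
Minterm coverage:
  m3 ⊆ 0--11,000-1
  m4 ⊆ -0100,001-0
  m6 ⊆ 0-11-,001-0
  m7 ⊆ -0111,0--11,0-11-
  m8 ⊆ 01000 [E]
  m13 ⊆ 011-1 [E]
  m14 ⊆ 0-11- [E]
  m15 ⊆ 0--11,0-11-,011-1
  m16 ⊆ 10-00 [E]
  m21 ⊆ 101-1,1010-
  m23 ⊆ -0111,101-1
  m27 ⊆ -1011 [E]
E = {-1011, 0-11-, 01000, 011-1, 10-00}
Petrick residual → -0100, 0--11, 101-1
Cover = b'cd'e' + bc'de + a'de + a'cd + a'bc'd'e' + a'bce + ab'd'e' + ab'ce  |cover|=8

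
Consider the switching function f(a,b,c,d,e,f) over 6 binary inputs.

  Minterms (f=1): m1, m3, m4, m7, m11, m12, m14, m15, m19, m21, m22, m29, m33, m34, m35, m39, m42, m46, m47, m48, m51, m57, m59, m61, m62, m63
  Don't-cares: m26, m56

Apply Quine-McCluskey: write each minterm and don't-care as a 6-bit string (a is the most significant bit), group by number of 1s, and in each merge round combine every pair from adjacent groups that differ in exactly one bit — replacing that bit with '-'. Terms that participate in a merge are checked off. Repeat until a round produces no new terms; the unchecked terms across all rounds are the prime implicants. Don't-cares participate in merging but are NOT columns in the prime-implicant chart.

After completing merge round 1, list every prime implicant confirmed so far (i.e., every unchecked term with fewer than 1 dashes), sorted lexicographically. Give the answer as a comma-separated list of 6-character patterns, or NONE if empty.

[col 0] 000001*, 000011*, 000100*, 000111*, 001011*, 001100*, 001110*, 001111*, 010011*, 010101*, 010110, 011010, 011101*, 100001*, 100010*, 100011*, 100111*, 101010*, 101110*, 101111*, 110000*, 110011*, 111000*, 111001*, 111011*, 111101*, 111110*, 111111*
[col 1] -00001*, -00011*, -00111*, -01110*, -01111*, -10011*, -11101, 0-0011*, 00-011*, 00-100, 00-111*, 000-11*, 0000-1*, 001-11*, 0011-0, 00111-*, 01-101, 1-0011*, 1-1110*, 1-1111*, 10-010, 10-111*, 100-11*, 1000-1*, 10001-, 101-10, 10111-*, 11-000, 11-011, 111-01*, 111-11*, 1110-1*, 11100-, 1111-1*, 11111-*
[col 2] --0011, -0-111, -00-11, -000-1, -0111-, 00--11, 1-111-, 111--1
Prime implicants: --0011, -0-111, -00-11, -000-1, -0111-, -11101, 00--11, 00-100, 0011-0, 01-101, 010110, 011010, 1-111-, 10-010, 10001-, 101-10, 11-000, 11-011, 111--1, 11100-

010110, 011010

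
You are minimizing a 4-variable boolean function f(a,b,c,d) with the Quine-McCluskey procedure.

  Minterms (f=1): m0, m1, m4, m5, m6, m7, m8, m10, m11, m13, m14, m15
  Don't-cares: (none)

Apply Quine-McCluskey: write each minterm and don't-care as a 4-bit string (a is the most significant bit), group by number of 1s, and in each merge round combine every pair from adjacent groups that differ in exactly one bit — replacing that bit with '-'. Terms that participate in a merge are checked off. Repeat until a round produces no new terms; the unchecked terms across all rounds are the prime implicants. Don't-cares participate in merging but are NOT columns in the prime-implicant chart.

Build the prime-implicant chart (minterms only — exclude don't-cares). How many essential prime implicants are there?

size-2^0 implicants → 0000(✓)  0001(✓)  0100(✓)  0101(✓)  0110(✓)  0111(✓)  1000(✓)  1010(✓)  1011(✓)  1101(✓)  1110(✓)  1111(✓)
size-2^1 implicants → -000  -101(✓)  -110(✓)  -111(✓)  0-00(✓)  0-01(✓)  000-(✓)  01-0(✓)  01-1(✓)  010-(✓)  011-(✓)  1-10(✓)  1-11(✓)  10-0  101-(✓)  11-1(✓)  111-(✓)
size-2^2 implicants → -1-1  -11-  0-0-  01--  1-1-
Unchecked terms (primes): -000, -1-1, -11-, 0-0-, 01--, 1-1-, 10-0
Minterm coverage:
  m0 ⊆ -000,0-0-
  m1 ⊆ 0-0- [E]
  m4 ⊆ 0-0-,01--
  m5 ⊆ -1-1,0-0-,01--
  m6 ⊆ -11-,01--
  m7 ⊆ -1-1,-11-,01--
  m8 ⊆ -000,10-0
  m10 ⊆ 1-1-,10-0
  m11 ⊆ 1-1- [E]
  m13 ⊆ -1-1 [E]
  m14 ⊆ -11-,1-1-
  m15 ⊆ -1-1,-11-,1-1-
E = {-1-1, 0-0-, 1-1-}

3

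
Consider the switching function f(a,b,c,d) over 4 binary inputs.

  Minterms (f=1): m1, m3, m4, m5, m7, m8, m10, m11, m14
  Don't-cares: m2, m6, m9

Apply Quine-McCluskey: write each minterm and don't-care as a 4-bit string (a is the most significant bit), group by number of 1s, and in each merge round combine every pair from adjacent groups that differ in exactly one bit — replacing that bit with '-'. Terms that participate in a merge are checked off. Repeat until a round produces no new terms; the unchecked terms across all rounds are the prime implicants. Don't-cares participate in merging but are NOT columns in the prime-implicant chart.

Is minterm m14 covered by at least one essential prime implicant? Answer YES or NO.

YES

Round 0: 0001✓ 0010✓ 0011✓ 0100✓ 0101✓ 0110✓ 0111✓ 1000✓ 1001✓ 1010✓ 1011✓ 1110✓
Round 1: -001✓ -010✓ -011✓ -110✓ 0-01✓ 0-10✓ 0-11✓ 00-1✓ 001-✓ 01-0✓ 01-1✓ 010-✓ 011-✓ 1-10✓ 10-0✓ 10-1✓ 100-✓ 101-✓
Round 2: --10 -0-1 -01- 0--1 0-1- 01-- 10--
PIs = {--10, -0-1, -01-, 0--1, 0-1-, 01--, 10--}
Coverage chart:
  m1: -0-1,0--1
  m3: -0-1,-01-,0--1,0-1-
  m4: 01-- ←essential
  m5: 0--1,01--
  m7: 0--1,0-1-,01--
  m8: 10-- ←essential
  m10: --10,-01-,10--
  m11: -0-1,-01-,10--
  m14: --10 ←essential
Essential: --10, 01--, 10--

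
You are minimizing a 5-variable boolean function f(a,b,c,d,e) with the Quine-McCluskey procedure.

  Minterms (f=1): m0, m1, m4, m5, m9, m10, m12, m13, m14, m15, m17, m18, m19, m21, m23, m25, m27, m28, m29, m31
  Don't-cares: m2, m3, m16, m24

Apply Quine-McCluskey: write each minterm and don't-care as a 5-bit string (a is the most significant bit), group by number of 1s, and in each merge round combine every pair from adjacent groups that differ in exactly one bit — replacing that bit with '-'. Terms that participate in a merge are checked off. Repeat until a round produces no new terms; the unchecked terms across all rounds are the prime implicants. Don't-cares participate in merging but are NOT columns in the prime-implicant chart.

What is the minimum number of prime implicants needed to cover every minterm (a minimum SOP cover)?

7

[col 0] 00000*, 00001*, 00010*, 00011*, 00100*, 00101*, 01001*, 01010*, 01100*, 01101*, 01110*, 01111*, 10000*, 10001*, 10010*, 10011*, 10101*, 10111*, 11000*, 11001*, 11011*, 11100*, 11101*, 11111*
[col 1] -0000*, -0001*, -0010*, -0011*, -0101*, -1001*, -1100*, -1101*, -1111*, 0-001*, 0-010, 0-100*, 0-101*, 00-00*, 00-01*, 000-0*, 000-1*, 0000-*, 0001-*, 0010-*, 01-01*, 01-10, 011-0*, 011-1*, 0110-*, 0111-*, 1-000*, 1-001*, 1-011*, 1-101*, 1-111*, 10-01*, 10-11*, 100-0*, 100-1*, 1000-*, 1001-*, 101-1*, 11-00*, 11-01*, 11-11*, 110-1*, 1100-*, 111-1*, 1110-*
[col 2] --001*, --101*, -0-01*, -00-0*, -00-1*, -000-*, -001-*, -1-01*, -11-1, -110-, 0--01*, 0-10-, 00-0-, 000--*, 011--, 1--01*, 1--11*, 1-0-1*, 1-00-, 1-1-1*, 10--1*, 100--*, 11--1*, 11-0-
[col 3] ---01, -00--, 1---1
Prime implicants: ---01, -00--, -11-1, -110-, 0-010, 0-10-, 00-0-, 01-10, 011--, 1---1, 1-00-, 11-0-
PI chart (minterm → PIs covering it):
  0 | -00--,00-0-
  1 | ---01,-00--,00-0-
  4 | 0-10-,00-0-
  5 | ---01,0-10-,00-0-
  9 | ---01  (sole → essential)
  10 | 0-010,01-10
  12 | -110-,0-10-,011--
  13 | ---01,-11-1,-110-,0-10-,011--
  14 | 01-10,011--
  15 | -11-1,011--
  17 | ---01,-00--,1---1,1-00-
  18 | -00--  (sole → essential)
  19 | -00--,1---1
  21 | ---01,1---1
  23 | 1---1  (sole → essential)
  25 | ---01,1---1,1-00-,11-0-
  27 | 1---1  (sole → essential)
  28 | -110-,11-0-
  29 | ---01,-11-1,-110-,1---1,11-0-
  31 | -11-1,1---1
Essential prime implicants: ---01, -00--, 1---1
Petrick residual → -11-1, -110-, 0-10-, 01-10
Minimum SOP uses 7 PIs: d'e + b'c' + bce + bcd' + a'cd' + a'bde' + ae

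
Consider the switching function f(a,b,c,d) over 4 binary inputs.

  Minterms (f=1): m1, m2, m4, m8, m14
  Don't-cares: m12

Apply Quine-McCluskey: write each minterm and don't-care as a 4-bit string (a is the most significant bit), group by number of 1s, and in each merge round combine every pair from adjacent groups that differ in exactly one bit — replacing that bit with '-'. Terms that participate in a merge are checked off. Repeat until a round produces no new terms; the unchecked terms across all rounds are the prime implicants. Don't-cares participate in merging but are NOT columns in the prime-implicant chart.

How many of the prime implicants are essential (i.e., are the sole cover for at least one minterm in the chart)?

5

[col 0] 0001, 0010, 0100*, 1000*, 1100*, 1110*
[col 1] -100, 1-00, 11-0
Prime implicants: -100, 0001, 0010, 1-00, 11-0
PI chart (minterm → PIs covering it):
  1 | 0001  (sole → essential)
  2 | 0010  (sole → essential)
  4 | -100  (sole → essential)
  8 | 1-00  (sole → essential)
  14 | 11-0  (sole → essential)
Essential prime implicants: -100, 0001, 0010, 1-00, 11-0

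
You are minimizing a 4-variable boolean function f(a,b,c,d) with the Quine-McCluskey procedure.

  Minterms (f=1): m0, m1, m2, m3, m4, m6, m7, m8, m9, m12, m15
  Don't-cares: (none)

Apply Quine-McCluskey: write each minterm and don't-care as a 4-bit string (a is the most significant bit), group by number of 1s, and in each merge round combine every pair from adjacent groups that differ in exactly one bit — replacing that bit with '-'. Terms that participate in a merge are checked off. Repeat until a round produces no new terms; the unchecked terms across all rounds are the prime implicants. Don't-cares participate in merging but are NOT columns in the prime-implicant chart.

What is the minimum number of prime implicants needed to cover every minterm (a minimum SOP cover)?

4

Round 0: 0000✓ 0001✓ 0010✓ 0011✓ 0100✓ 0110✓ 0111✓ 1000✓ 1001✓ 1100✓ 1111✓
Round 1: -000✓ -001✓ -100✓ -111 0-00✓ 0-10✓ 0-11✓ 00-0✓ 00-1✓ 000-✓ 001-✓ 01-0✓ 011-✓ 1-00✓ 100-✓
Round 2: --00 -00- 0--0 0-1- 00--
PIs = {--00, -00-, -111, 0--0, 0-1-, 00--}
Coverage chart:
  m0: --00,-00-,0--0,00--
  m1: -00-,00--
  m2: 0--0,0-1-,00--
  m3: 0-1-,00--
  m4: --00,0--0
  m6: 0--0,0-1-
  m7: -111,0-1-
  m8: --00,-00-
  m9: -00- ←essential
  m12: --00 ←essential
  m15: -111 ←essential
Essential: --00, -00-, -111
Petrick residual → 0-1-
Min cover (4 terms): c'd' + b'c' + bcd + a'c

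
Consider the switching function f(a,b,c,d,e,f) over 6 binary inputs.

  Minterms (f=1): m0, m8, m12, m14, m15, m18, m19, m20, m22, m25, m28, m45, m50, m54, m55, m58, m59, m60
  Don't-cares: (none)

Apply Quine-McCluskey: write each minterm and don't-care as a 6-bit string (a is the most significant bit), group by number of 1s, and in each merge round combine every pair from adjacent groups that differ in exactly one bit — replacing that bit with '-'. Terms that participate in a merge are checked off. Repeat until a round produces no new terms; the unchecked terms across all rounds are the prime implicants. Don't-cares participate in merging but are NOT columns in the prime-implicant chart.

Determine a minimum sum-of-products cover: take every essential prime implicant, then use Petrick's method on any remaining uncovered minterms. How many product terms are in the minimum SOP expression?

Round 0: 000000✓ 001000✓ 001100✓ 001110✓ 001111✓ 010010✓ 010011✓ 010100✓ 010110✓ 011001 011100✓ 101101 110010✓ 110110✓ 110111✓ 111010✓ 111011✓ 111100✓
Round 1: -10010✓ -10110✓ -11100 0-1100 00-000 001-00 0011-0 00111- 01-100 010-10✓ 01001- 0101-0 11-010 110-10✓ 11011- 11101-
Round 2: -10-10
PIs = {-10-10, -11100, 0-1100, 00-000, 001-00, 0011-0, 00111-, 01-100, 01001-, 0101-0, 011001, 101101, 11-010, 11011-, 11101-}
Coverage chart:
  m0: 00-000 ←essential
  m8: 00-000,001-00
  m12: 0-1100,001-00,0011-0
  m14: 0011-0,00111-
  m15: 00111- ←essential
  m18: -10-10,01001-
  m19: 01001- ←essential
  m20: 01-100,0101-0
  m22: -10-10,0101-0
  m25: 011001 ←essential
  m28: -11100,0-1100,01-100
  m45: 101101 ←essential
  m50: -10-10,11-010
  m54: -10-10,11011-
  m55: 11011- ←essential
  m58: 11-010,11101-
  m59: 11101- ←essential
  m60: -11100 ←essential
Essential: -11100, 00-000, 00111-, 01001-, 011001, 101101, 11011-, 11101-
Petrick residual → -10-10, 0-1100, 01-100
Min cover (11 terms): bc'ef' + bcde'f' + a'cde'f' + a'b'd'e'f' + a'b'cde + a'bde'f' + a'bc'd'e + a'bcd'e'f + ab'cde'f + abc'de + abcd'e

11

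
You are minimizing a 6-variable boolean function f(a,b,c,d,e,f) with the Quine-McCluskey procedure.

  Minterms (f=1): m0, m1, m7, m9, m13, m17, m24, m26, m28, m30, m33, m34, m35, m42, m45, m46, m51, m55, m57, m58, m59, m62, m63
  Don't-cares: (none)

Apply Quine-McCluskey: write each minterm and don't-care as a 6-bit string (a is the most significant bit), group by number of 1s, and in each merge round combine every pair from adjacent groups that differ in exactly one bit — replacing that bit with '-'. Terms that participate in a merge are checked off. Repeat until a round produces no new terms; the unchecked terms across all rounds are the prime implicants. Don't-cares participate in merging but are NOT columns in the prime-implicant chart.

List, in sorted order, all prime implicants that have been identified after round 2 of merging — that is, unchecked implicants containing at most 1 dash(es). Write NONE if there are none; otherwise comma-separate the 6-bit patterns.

[col 0] 000000*, 000001*, 000111, 001001*, 001101*, 010001*, 011000*, 011010*, 011100*, 011110*, 100001*, 100010*, 100011*, 101010*, 101101*, 101110*, 110011*, 110111*, 111001*, 111010*, 111011*, 111110*, 111111*
[col 1] -00001, -01101, -11010*, -11110*, 0-0001, 00-001, 00000-, 001-01, 011-00*, 011-10*, 0110-0*, 0111-0*, 1-0011, 1-1010*, 1-1110*, 10-010, 1000-1, 10001-, 101-10*, 11-011*, 11-111*, 110-11*, 111-10*, 111-11*, 1110-1, 11101-*, 11111-*
[col 2] -11-10, 011--0, 1-1-10, 11--11, 111-1-
Prime implicants: -00001, -01101, -11-10, 0-0001, 00-001, 00000-, 000111, 001-01, 011--0, 1-0011, 1-1-10, 10-010, 1000-1, 10001-, 11--11, 111-1-, 1110-1

-00001, -01101, 0-0001, 00-001, 00000-, 000111, 001-01, 1-0011, 10-010, 1000-1, 10001-, 1110-1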